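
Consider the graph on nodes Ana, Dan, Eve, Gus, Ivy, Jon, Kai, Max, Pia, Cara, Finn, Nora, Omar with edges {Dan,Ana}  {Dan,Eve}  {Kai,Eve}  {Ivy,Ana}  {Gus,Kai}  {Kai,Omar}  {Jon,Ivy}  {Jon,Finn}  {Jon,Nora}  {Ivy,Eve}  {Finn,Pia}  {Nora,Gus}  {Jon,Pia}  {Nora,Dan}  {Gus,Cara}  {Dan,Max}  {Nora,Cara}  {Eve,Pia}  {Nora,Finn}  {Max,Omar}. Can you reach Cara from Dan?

Yes

From Dan we can reach Ana, Dan, Eve, Gus, Ivy, Jon, Kai, Max, Pia, Cara, Finn, Nora, Omar, which includes Cara.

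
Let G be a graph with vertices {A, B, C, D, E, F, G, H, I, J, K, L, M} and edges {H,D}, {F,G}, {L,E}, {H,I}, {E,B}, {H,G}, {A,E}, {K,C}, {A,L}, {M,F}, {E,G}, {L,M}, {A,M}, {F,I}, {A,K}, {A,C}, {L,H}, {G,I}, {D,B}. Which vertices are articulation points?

A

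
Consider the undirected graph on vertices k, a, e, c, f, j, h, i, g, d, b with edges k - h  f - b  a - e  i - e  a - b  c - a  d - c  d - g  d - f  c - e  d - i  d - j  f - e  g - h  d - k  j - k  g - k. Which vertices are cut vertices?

Removing d increases the component count from 1 to 2, so d is a cut vertex.
By contrast removing f leaves 1 component; it is not a cut vertex. No other vertex is a cut vertex either.

d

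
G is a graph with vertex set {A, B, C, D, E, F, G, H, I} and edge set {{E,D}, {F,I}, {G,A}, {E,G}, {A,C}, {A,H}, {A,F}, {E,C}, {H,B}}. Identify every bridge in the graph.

A-F, A-H, B-H, D-E, F-I

The edges on the cycle E-G-A-C-E are not bridges since each lies on that cycle.
But removing A–F disconnects A from F; removing A–H disconnects A from H; removing F–I disconnects F from I; removing E–D disconnects E from D — these are bridges.
In total 5 edges are bridges.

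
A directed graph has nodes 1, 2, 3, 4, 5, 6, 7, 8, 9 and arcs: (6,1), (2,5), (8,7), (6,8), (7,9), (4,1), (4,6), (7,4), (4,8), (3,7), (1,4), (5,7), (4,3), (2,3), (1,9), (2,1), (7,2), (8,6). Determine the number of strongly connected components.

2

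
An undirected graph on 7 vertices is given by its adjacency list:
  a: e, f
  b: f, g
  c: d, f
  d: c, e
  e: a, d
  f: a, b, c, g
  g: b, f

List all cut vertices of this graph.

f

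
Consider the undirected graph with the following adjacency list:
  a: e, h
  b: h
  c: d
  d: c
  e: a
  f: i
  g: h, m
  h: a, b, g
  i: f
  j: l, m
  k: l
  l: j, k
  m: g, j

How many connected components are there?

3

Starting from c we can reach c, d. That is one component of size 2.
Starting from f we can reach f, i. That is one component of size 2.
Starting from a we can reach a, b, e, g, h, j, k, l, m. That is one component of size 9.
Total: 3 components.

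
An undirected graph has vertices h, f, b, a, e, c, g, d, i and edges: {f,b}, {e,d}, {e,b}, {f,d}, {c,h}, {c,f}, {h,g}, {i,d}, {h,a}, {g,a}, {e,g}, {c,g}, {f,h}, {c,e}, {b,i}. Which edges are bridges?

The edges on the cycle f-b-i-d-f are not bridges since each lies on that cycle.
Every edge lies on some cycle, so there are no bridges.

none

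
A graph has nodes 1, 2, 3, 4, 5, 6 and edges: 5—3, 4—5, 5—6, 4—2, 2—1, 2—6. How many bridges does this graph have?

The edges on the cycle 4-5-6-2-4 are not bridges since each lies on that cycle.
But removing 2—1 disconnects 2 from 1; removing 5—3 disconnects 5 from 3 — these are bridges.
That makes 2 bridges.

2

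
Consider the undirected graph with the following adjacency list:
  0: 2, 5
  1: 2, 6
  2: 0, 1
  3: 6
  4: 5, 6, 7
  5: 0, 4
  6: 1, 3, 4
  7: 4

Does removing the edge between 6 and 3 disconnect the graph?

Yes

Removing 6-3 leaves no path between 6 and 3: the component count goes from 1 to 2. So it is a bridge.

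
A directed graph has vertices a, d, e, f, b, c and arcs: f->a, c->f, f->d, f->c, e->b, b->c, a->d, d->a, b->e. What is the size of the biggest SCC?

2

{a, d} are all mutually reachable — one SCC of size 2.
{c, f} are all mutually reachable — one SCC of size 2.
{b, e} are all mutually reachable — one SCC of size 2.
The largest has 2 vertices.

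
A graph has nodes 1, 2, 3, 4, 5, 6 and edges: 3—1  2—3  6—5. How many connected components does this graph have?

3

4 is isolated — a component by itself.
Starting from 5 we can reach 5, 6. That is one component of size 2.
Starting from 1 we can reach 1, 2, 3. That is one component of size 3.
Total: 3 components.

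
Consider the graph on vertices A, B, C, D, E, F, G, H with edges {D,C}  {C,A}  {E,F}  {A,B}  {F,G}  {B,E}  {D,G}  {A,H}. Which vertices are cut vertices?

A

Removing A increases the component count from 1 to 2, so A is a cut vertex.
By contrast removing H leaves 1 component; it is not a cut vertex. No other vertex is a cut vertex either.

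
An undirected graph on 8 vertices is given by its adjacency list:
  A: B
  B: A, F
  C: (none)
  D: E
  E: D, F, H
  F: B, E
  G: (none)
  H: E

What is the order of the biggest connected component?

C is isolated — a component by itself.
G is isolated — a component by itself.
Starting from A we can reach A, B, D, E, F, H. That is one component of size 6.
The largest has 6 vertices.

6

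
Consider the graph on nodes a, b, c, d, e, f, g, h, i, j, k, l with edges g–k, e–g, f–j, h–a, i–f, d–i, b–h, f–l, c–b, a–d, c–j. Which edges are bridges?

The edges on the cycle c-b-h-a-d-i-f-j-c are not bridges since each lies on that cycle.
But removing g–k disconnects g from k; removing l–f disconnects l from f; removing e–g disconnects e from g — these are bridges.

e-g, f-l, g-k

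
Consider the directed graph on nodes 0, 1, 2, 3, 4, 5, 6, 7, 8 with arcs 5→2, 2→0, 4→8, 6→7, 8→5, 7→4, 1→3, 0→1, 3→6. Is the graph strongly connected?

Yes

From 4 we can reach every vertex (0, 1, 2, 3, 4, 5, 6, 7, 8), and every vertex can reach 4 (0, 1, 2, 3, 4, 5, 6, 7, 8). So the whole graph is one strongly connected component.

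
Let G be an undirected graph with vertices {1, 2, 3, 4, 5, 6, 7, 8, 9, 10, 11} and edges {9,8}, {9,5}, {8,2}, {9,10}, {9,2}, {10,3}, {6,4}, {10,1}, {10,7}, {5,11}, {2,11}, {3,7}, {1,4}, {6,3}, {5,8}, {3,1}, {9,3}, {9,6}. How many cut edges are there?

The edges on the cycle 9-5-11-2-9 are not bridges since each lies on that cycle.
Every edge lies on some cycle, so there are no bridges.

0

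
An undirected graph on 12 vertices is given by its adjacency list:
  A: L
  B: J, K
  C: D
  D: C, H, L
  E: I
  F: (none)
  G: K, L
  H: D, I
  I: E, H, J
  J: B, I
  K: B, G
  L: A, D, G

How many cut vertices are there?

Removing D increases the component count from 2 to 3, so D is a cut vertex.
Removing I increases the component count from 2 to 3, so I is a cut vertex.
Removing L increases the component count from 2 to 3, so L is a cut vertex.
By contrast removing C leaves 2 components; it is not a cut vertex. No other vertex is a cut vertex either.

3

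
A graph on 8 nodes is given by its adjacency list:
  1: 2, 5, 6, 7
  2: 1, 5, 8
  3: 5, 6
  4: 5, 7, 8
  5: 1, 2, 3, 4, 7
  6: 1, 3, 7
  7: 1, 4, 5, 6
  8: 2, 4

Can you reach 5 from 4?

From 4 we can reach 1, 2, 3, 4, 5, 6, 7, 8, which includes 5.

Yes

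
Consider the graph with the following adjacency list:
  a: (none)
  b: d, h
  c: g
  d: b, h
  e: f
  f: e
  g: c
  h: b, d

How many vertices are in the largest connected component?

a is isolated — a component by itself.
Starting from e we can reach e, f. That is one component of size 2.
Starting from c we can reach c, g. That is one component of size 2.
Starting from b we can reach b, d, h. That is one component of size 3.
The largest has 3 vertices.

3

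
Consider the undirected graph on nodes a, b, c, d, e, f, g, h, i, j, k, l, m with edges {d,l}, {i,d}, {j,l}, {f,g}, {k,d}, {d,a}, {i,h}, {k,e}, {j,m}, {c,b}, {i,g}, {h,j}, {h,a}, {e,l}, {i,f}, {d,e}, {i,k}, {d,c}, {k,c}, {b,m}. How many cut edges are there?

0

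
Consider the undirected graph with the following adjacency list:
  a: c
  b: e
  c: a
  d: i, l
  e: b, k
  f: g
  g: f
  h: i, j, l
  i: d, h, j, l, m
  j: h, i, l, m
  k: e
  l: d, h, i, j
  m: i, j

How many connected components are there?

4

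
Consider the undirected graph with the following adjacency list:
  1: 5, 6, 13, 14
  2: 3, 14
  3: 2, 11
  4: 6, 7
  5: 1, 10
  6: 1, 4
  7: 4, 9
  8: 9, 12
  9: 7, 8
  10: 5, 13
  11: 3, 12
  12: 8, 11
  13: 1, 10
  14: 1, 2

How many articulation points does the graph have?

1

Removing 1 increases the component count from 1 to 2, so 1 is a cut vertex.
By contrast removing 12 leaves 1 component; it is not a cut vertex. No other vertex is a cut vertex either.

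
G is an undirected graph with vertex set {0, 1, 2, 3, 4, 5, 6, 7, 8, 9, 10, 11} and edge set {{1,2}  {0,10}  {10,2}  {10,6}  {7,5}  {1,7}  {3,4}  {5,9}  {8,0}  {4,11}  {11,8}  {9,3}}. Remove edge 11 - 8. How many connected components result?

11 and 8 are still connected via 11-4-3-9-5-7-1-2-10-0-8, so the component count stays at 1.

1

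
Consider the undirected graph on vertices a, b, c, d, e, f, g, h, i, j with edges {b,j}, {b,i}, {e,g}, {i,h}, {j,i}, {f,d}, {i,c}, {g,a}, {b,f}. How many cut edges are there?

The edges on the cycle b-j-i-b are not bridges since each lies on that cycle.
But removing i - c disconnects i from c; removing g - a disconnects g from a; removing g - e disconnects g from e; removing b - f disconnects b from f — these are bridges.
In total 6 edges are bridges.

6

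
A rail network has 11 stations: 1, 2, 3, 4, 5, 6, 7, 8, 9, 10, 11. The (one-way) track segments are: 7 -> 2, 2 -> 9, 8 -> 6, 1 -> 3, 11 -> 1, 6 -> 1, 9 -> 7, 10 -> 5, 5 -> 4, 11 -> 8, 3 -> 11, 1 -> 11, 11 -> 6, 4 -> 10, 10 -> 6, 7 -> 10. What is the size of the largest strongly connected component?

5

{1, 3, 6, 8, 11} are all mutually reachable — one SCC of size 5.
{4, 5, 10} are all mutually reachable — one SCC of size 3.
{2, 7, 9} are all mutually reachable — one SCC of size 3.
The largest has 5 vertices.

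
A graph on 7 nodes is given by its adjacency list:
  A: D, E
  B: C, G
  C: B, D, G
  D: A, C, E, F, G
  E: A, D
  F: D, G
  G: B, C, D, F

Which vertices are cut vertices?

D

Removing D increases the component count from 1 to 2, so D is a cut vertex.
By contrast removing A leaves 1 component; it is not a cut vertex. No other vertex is a cut vertex either.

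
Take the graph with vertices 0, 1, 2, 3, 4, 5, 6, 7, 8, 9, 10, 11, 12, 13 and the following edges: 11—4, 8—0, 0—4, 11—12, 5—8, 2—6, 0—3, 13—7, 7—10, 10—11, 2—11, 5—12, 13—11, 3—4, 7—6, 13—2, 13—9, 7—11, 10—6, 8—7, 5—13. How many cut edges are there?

1

The edges on the cycle 7-10-6-7 are not bridges since each lies on that cycle.
But removing 9—13 disconnects 9 from 13 — this is a bridge.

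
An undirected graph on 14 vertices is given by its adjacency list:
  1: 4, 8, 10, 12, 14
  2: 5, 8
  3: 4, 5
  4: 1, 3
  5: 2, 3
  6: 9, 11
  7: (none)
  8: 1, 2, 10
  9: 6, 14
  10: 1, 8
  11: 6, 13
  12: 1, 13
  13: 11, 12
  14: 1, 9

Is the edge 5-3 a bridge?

No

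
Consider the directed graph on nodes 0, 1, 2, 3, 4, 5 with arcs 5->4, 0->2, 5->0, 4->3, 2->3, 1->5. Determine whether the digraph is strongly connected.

There is no directed path from 4 to 5, so the graph is not strongly connected.

No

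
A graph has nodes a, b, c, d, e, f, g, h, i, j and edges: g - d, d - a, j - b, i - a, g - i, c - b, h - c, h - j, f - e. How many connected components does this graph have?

3

Starting from e we can reach e, f. That is one component of size 2.
Starting from a we can reach a, d, g, i. That is one component of size 4.
Starting from b we can reach b, c, h, j. That is one component of size 4.
Total: 3 components.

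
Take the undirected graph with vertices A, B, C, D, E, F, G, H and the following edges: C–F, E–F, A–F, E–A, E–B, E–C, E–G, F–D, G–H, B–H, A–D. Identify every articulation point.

Removing E increases the component count from 1 to 2, so E is a cut vertex.
By contrast removing C leaves 1 component; it is not a cut vertex. No other vertex is a cut vertex either.

E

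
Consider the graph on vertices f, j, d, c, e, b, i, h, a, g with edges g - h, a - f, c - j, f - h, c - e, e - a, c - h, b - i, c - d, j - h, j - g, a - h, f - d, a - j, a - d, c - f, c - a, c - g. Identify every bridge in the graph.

The edges on the cycle c-e-a-c are not bridges since each lies on that cycle.
But removing b - i disconnects b from i — this is a bridge.

b-i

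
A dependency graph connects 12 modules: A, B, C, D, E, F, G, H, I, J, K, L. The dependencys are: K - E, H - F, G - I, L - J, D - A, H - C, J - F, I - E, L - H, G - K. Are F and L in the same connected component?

Yes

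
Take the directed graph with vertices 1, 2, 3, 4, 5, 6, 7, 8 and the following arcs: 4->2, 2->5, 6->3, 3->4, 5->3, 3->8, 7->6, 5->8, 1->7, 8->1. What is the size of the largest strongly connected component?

8

{1, 2, 3, 4, 5, 6, 7, 8} are all mutually reachable — one SCC of size 8.
The largest has 8 vertices.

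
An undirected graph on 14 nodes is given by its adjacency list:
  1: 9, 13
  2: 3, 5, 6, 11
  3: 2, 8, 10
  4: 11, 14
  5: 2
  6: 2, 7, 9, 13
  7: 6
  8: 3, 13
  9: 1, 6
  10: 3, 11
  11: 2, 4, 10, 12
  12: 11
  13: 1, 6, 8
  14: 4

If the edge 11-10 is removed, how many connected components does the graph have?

1

11 and 10 are still connected via 11-2-3-10, so the component count stays at 1.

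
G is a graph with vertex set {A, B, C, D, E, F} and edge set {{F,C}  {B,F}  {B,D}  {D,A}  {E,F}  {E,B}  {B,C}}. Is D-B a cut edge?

Removing D-B leaves no path between D and B: the component count goes from 1 to 2. So it is a bridge.

Yes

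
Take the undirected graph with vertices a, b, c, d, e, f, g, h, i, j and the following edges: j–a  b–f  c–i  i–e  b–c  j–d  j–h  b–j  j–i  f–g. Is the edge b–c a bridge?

No

After removing b–c, the path b-j-i-c still connects them, so the edge is not a bridge.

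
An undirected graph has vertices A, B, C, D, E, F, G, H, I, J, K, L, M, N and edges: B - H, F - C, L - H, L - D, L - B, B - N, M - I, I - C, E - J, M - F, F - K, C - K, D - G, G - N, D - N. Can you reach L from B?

From B we can reach B, D, G, H, L, N, which includes L.

Yes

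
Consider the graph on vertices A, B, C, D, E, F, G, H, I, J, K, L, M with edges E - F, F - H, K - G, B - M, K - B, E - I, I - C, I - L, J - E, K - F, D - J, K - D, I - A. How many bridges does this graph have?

8

The edges on the cycle K-D-J-E-F-K are not bridges since each lies on that cycle.
But removing E - I disconnects E from I; removing L - I disconnects L from I; removing A - I disconnects A from I; removing K - B disconnects K from B — these are bridges.
In total 8 edges are bridges.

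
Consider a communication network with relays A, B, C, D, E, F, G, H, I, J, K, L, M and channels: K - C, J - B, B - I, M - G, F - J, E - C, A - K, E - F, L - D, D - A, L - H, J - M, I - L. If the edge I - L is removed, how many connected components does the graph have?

I and L are still connected via I-B-J-F-E-C-K-A-D-L, so the component count stays at 1.

1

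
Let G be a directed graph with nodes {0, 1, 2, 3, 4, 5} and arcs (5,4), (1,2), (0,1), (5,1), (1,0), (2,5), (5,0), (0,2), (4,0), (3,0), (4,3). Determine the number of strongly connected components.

1

{0, 1, 2, 3, 4, 5} are all mutually reachable — one SCC of size 6.
That gives 1 strongly connected component.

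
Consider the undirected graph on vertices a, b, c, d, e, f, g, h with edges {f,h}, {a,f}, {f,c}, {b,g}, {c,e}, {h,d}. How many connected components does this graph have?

Starting from b we can reach b, g. That is one component of size 2.
Starting from a we can reach a, c, d, e, f, h. That is one component of size 6.
Total: 2 components.

2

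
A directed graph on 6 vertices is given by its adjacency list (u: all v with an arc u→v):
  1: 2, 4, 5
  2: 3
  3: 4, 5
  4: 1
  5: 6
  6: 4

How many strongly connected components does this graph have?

1

{1, 2, 3, 4, 5, 6} are all mutually reachable — one SCC of size 6.
That gives 1 strongly connected component.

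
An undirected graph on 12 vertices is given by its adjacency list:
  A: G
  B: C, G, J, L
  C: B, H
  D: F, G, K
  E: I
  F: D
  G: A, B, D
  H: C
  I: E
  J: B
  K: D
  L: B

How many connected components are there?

2

Starting from E we can reach E, I. That is one component of size 2.
Starting from A we can reach A, B, C, D, F, G, H, J, K, L. That is one component of size 10.
Total: 2 components.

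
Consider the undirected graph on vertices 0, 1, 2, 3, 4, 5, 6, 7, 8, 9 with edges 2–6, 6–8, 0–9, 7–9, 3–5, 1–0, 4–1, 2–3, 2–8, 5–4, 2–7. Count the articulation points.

Removing 2 increases the component count from 1 to 2, so 2 is a cut vertex.
By contrast removing 5 leaves 1 component; it is not a cut vertex. No other vertex is a cut vertex either.

1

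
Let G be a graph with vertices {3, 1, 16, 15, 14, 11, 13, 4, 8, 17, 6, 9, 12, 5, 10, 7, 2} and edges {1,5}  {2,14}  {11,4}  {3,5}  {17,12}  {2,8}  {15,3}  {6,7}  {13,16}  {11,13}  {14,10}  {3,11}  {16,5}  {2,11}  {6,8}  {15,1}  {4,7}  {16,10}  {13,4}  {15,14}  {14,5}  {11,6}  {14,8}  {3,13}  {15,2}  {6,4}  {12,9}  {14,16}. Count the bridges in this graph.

The edges on the cycle 15-3-13-11-2-15 are not bridges since each lies on that cycle.
But removing 17—12 disconnects 17 from 12; removing 9—12 disconnects 9 from 12 — these are bridges.
That makes 2 bridges.

2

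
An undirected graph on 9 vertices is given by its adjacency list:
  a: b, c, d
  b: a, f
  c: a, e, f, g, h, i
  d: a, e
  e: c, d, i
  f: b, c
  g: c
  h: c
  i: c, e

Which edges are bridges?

The edges on the cycle c-a-b-f-c are not bridges since each lies on that cycle.
But removing c-g disconnects c from g; removing c-h disconnects c from h — these are bridges.

c-g, c-h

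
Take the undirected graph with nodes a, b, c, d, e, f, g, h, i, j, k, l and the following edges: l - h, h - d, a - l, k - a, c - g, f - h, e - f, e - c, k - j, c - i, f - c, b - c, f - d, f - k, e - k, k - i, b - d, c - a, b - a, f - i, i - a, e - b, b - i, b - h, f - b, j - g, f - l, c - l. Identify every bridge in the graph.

none

The edges on the cycle f-b-a-l-c-f are not bridges since each lies on that cycle.
Every edge lies on some cycle, so there are no bridges.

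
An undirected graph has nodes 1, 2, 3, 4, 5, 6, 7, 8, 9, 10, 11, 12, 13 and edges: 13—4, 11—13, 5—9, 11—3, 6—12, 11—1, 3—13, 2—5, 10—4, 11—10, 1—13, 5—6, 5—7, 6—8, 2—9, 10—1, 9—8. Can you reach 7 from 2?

Yes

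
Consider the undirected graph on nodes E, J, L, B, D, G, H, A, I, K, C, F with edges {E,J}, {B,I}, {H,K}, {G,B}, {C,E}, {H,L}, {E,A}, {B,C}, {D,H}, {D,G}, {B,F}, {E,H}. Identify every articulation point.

B, E, H

Removing B increases the component count from 1 to 3, so B is a cut vertex.
Removing E increases the component count from 1 to 3, so E is a cut vertex.
Removing H increases the component count from 1 to 3, so H is a cut vertex.
By contrast removing I leaves 1 component; it is not a cut vertex. No other vertex is a cut vertex either.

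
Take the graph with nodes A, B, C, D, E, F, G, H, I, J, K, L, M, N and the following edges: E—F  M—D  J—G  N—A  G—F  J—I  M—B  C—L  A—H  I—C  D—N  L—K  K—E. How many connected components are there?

2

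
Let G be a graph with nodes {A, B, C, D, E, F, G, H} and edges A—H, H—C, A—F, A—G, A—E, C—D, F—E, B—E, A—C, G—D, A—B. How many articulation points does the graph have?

1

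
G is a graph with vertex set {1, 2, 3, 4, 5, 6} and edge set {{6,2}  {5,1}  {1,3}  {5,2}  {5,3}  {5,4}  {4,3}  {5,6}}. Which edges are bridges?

none

The edges on the cycle 5-6-2-5 are not bridges since each lies on that cycle.
Every edge lies on some cycle, so there are no bridges.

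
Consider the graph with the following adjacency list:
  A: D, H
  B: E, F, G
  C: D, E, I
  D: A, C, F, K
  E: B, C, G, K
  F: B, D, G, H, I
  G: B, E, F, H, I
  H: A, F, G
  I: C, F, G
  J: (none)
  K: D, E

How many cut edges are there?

The edges on the cycle F-D-K-E-B-G-F are not bridges since each lies on that cycle.
Every edge lies on some cycle, so there are no bridges.

0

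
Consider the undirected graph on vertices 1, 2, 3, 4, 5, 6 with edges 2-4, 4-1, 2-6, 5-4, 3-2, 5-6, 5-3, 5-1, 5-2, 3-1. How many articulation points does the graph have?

0

Removing 6, for instance, still leaves 1 component. No single vertex removal increases the component count — the graph has no articulation points.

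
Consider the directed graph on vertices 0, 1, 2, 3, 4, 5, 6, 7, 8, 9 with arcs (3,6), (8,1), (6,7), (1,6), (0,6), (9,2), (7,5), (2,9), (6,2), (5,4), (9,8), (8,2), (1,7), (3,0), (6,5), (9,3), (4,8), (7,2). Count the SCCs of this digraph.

1

{0, 1, 2, 3, 4, 5, 6, 7, 8, 9} are all mutually reachable — one SCC of size 10.
That gives 1 strongly connected component.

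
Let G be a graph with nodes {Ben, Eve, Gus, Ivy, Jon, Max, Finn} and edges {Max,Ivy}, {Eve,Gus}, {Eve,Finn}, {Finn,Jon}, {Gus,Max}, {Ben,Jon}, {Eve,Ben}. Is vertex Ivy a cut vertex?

No

Deleting Ivy leaves 1 component (was 1), so Ivy is not a cut vertex.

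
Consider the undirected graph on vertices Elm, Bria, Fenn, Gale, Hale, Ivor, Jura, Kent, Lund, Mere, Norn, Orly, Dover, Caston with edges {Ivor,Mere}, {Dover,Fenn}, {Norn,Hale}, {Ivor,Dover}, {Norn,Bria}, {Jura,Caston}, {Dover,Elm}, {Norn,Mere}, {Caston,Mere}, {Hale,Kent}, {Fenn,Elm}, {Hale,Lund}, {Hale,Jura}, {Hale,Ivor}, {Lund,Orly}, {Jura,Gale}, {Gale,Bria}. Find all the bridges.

Dover-Ivor, Hale-Kent, Hale-Lund, Lund-Orly

The edges on the cycle Norn-Hale-Ivor-Mere-Norn are not bridges since each lies on that cycle.
But removing Ivor - Dover disconnects Ivor from Dover; removing Hale - Lund disconnects Hale from Lund; removing Lund - Orly disconnects Lund from Orly; removing Kent - Hale disconnects Kent from Hale — these are bridges.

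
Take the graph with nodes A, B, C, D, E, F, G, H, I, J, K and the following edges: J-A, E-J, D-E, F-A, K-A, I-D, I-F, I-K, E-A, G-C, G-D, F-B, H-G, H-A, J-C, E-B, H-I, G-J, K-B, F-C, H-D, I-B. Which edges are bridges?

none

The edges on the cycle H-I-F-A-H are not bridges since each lies on that cycle.
Every edge lies on some cycle, so there are no bridges.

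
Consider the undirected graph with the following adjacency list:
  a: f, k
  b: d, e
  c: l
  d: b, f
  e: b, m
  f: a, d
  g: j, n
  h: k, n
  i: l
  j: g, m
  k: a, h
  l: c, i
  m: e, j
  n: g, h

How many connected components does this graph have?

Starting from c we can reach c, i, l. That is one component of size 3.
Starting from a we can reach a, b, d, e, f, g, h, j, k, m, n. That is one component of size 11.
Total: 2 components.

2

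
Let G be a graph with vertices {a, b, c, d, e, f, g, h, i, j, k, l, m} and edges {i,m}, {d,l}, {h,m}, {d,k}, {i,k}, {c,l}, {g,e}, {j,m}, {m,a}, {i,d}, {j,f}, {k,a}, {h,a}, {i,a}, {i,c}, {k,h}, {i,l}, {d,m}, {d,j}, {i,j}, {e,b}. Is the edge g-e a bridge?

Removing g-e leaves no path between g and e: the component count goes from 2 to 3. So it is a bridge.

Yes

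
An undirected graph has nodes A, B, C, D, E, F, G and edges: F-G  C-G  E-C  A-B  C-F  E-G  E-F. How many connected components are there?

D is isolated — a component by itself.
Starting from A we can reach A, B. That is one component of size 2.
Starting from C we can reach C, E, F, G. That is one component of size 4.
Total: 3 components.

3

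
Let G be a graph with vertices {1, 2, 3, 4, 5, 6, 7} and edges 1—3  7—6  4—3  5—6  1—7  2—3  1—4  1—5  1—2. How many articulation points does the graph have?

Removing 1 increases the component count from 1 to 2, so 1 is a cut vertex.
By contrast removing 2 leaves 1 component; it is not a cut vertex. No other vertex is a cut vertex either.

1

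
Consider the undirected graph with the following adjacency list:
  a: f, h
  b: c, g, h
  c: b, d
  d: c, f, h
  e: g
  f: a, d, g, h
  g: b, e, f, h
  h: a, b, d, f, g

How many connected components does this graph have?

1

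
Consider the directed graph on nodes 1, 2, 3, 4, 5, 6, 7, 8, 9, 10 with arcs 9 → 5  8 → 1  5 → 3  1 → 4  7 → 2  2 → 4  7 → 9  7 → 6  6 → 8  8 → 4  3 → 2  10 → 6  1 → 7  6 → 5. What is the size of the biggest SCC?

{1, 6, 7, 8} are all mutually reachable — one SCC of size 4.
{10} is an SCC by itself.
{4} is an SCC by itself.
{9} is an SCC by itself.
{3} is an SCC by itself.
(and 2 more singleton SCCs)
The largest has 4 vertices.

4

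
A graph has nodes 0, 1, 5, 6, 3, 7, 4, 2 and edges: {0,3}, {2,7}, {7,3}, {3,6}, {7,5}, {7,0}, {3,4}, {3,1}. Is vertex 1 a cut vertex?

No

Deleting 1 leaves 1 component (was 1), so 1 is not a cut vertex.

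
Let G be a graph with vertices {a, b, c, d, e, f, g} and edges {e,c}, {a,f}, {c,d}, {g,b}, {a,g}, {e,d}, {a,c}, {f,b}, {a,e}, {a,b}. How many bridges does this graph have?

The edges on the cycle a-f-b-a are not bridges since each lies on that cycle.
Every edge lies on some cycle, so there are no bridges.

0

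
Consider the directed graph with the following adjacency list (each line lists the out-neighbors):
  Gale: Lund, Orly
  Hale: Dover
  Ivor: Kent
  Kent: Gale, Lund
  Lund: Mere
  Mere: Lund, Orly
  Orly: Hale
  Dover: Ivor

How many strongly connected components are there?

1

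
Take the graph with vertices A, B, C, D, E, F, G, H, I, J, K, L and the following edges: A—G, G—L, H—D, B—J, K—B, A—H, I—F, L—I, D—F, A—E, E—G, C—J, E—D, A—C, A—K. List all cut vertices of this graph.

A

Removing A increases the component count from 1 to 2, so A is a cut vertex.
By contrast removing C leaves 1 component; it is not a cut vertex. No other vertex is a cut vertex either.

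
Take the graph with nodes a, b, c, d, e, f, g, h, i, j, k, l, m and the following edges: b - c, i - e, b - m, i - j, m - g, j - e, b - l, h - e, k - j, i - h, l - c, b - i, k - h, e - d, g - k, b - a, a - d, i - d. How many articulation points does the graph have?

Removing b increases the component count from 2 to 3, so b is a cut vertex.
By contrast removing g leaves 2 components; it is not a cut vertex. No other vertex is a cut vertex either.

1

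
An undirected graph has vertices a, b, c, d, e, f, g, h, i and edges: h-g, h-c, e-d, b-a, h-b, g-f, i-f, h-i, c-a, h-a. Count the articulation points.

Removing h increases the component count from 2 to 3, so h is a cut vertex.
By contrast removing g leaves 2 components; it is not a cut vertex. No other vertex is a cut vertex either.

1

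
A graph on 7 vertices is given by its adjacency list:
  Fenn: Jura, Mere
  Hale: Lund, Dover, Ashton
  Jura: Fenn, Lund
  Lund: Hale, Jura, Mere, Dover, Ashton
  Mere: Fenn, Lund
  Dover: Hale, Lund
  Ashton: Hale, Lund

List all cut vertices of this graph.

Lund

Removing Lund increases the component count from 1 to 2, so Lund is a cut vertex.
By contrast removing Fenn leaves 1 component; it is not a cut vertex. No other vertex is a cut vertex either.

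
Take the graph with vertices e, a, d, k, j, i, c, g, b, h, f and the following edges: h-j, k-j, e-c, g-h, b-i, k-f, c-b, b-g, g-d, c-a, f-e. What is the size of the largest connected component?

Starting from a we can reach a, b, c, d, e, f, g, h, i, j, k. That is one component of size 11.
The largest has 11 vertices.

11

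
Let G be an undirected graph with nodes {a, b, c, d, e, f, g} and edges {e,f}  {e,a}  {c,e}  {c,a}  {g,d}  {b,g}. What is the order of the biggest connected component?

Starting from b we can reach b, d, g. That is one component of size 3.
Starting from a we can reach a, c, e, f. That is one component of size 4.
The largest has 4 vertices.

4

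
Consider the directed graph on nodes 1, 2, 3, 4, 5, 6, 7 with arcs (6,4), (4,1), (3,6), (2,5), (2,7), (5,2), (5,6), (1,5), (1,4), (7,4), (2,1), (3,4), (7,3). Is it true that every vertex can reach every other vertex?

From 2 we can reach every vertex (1, 2, 3, 4, 5, 6, 7), and every vertex can reach 2 (1, 2, 3, 4, 5, 6, 7). So the whole graph is one strongly connected component.

Yes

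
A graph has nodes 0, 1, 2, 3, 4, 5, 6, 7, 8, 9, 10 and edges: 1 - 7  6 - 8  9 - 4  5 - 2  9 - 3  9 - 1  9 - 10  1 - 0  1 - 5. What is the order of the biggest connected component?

9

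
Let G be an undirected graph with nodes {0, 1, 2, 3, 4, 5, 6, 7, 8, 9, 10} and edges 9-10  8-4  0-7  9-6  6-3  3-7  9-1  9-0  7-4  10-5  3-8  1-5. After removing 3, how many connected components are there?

With 3 gone, the remaining components are: {2}; {0, 1, 4, 5, 6, 7, 8, 9, 10}.
That is 2 components.

2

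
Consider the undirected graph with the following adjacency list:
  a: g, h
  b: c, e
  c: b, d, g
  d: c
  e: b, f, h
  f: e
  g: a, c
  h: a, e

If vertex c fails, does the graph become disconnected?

Yes

Deleting c raises the number of components from 1 to 2, so c is a cut vertex.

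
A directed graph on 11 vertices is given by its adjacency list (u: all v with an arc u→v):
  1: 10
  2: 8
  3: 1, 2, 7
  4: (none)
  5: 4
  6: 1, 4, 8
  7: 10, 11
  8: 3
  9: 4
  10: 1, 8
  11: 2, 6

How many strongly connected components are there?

4

{1, 2, 3, 6, 7, 8, 10, 11} are all mutually reachable — one SCC of size 8.
{4} is an SCC by itself.
{5} is an SCC by itself.
{9} is an SCC by itself.
That gives 4 strongly connected components.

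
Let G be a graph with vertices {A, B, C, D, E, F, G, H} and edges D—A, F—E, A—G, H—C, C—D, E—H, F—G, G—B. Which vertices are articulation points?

G

Removing G increases the component count from 1 to 2, so G is a cut vertex.
By contrast removing E leaves 1 component; it is not a cut vertex. No other vertex is a cut vertex either.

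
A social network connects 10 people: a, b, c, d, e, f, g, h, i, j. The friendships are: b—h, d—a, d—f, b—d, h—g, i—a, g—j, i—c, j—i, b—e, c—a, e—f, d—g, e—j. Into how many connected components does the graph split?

Starting from a we can reach a, b, c, d, e, f, g, h, i, j. That is one component of size 10.
Total: 1 component.

1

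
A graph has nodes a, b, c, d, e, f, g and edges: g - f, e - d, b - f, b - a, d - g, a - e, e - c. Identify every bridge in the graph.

c-e

The edges on the cycle b-a-e-d-g-f-b are not bridges since each lies on that cycle.
But removing e - c disconnects e from c — this is a bridge.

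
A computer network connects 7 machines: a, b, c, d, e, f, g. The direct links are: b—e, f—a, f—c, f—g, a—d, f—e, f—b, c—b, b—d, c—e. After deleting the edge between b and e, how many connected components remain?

b and e are still connected via b-f-e, so the component count stays at 1.

1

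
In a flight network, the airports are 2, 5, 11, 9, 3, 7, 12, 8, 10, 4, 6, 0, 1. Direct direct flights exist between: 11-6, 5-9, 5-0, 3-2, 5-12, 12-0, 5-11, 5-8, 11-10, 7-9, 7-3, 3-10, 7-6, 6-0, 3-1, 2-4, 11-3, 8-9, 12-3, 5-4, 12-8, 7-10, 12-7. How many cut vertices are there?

1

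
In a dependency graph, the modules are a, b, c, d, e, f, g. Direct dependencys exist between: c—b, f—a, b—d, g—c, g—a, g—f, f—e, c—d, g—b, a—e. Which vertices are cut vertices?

Removing g increases the component count from 1 to 2, so g is a cut vertex.
By contrast removing e leaves 1 component; it is not a cut vertex. No other vertex is a cut vertex either.

g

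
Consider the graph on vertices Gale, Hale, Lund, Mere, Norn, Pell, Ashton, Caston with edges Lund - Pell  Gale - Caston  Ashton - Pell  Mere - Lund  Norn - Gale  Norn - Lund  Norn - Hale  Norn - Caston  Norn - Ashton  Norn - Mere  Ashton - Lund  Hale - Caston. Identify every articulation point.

Removing Norn increases the component count from 1 to 2, so Norn is a cut vertex.
By contrast removing Lund leaves 1 component; it is not a cut vertex. No other vertex is a cut vertex either.

Norn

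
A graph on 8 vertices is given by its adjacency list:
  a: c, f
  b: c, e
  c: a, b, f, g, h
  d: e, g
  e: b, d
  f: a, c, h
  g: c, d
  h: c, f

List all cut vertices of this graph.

c

Removing c increases the component count from 1 to 2, so c is a cut vertex.
By contrast removing a leaves 1 component; it is not a cut vertex. No other vertex is a cut vertex either.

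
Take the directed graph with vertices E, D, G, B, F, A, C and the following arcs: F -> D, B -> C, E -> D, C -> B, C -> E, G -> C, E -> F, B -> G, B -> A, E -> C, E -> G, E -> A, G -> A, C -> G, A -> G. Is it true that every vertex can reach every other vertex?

No

There is no directed path from D to G, so the graph is not strongly connected.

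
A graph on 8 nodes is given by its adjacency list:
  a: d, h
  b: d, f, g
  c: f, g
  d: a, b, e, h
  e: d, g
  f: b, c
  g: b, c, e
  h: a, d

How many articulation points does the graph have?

1

Removing d increases the component count from 1 to 2, so d is a cut vertex.
By contrast removing h leaves 1 component; it is not a cut vertex. No other vertex is a cut vertex either.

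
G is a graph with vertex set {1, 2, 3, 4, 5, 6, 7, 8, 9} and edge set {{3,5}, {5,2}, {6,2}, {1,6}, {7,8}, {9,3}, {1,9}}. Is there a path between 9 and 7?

The component containing 9 is {1, 2, 3, 5, 6, 9}, and 7 is not in it.

No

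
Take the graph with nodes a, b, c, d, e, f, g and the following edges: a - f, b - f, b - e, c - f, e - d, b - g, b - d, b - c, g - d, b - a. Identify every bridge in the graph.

The edges on the cycle b-a-f-b are not bridges since each lies on that cycle.
Every edge lies on some cycle, so there are no bridges.

none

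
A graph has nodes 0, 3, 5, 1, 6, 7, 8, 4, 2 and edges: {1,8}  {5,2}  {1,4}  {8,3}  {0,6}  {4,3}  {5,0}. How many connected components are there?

3

7 is isolated — a component by itself.
Starting from 0 we can reach 0, 2, 5, 6. That is one component of size 4.
Starting from 1 we can reach 1, 3, 4, 8. That is one component of size 4.
Total: 3 components.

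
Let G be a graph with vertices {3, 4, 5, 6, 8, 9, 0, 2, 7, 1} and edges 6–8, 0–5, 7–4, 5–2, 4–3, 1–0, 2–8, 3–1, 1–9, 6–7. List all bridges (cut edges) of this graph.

1-9

The edges on the cycle 6-7-4-3-1-0-5-2-8-6 are not bridges since each lies on that cycle.
But removing 9–1 disconnects 9 from 1 — this is a bridge.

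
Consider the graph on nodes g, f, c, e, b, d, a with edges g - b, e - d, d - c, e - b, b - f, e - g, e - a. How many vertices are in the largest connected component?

7

Starting from a we can reach a, b, c, d, e, f, g. That is one component of size 7.
The largest has 7 vertices.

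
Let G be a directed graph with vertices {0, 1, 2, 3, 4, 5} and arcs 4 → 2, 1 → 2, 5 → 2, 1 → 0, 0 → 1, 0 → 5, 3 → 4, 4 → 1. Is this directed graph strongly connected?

There is no directed path from 1 to 4, so the graph is not strongly connected.

No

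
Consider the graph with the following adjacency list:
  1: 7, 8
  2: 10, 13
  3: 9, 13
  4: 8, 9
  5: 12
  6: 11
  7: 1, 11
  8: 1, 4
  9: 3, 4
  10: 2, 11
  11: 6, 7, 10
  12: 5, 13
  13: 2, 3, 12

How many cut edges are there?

3

The edges on the cycle 8-4-9-3-13-2-10-11-7-1-8 are not bridges since each lies on that cycle.
But removing 12-13 disconnects 12 from 13; removing 12-5 disconnects 12 from 5; removing 6-11 disconnects 6 from 11 — these are bridges.
That makes 3 bridges.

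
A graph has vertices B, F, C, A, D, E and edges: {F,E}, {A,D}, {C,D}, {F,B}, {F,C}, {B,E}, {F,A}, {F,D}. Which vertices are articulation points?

F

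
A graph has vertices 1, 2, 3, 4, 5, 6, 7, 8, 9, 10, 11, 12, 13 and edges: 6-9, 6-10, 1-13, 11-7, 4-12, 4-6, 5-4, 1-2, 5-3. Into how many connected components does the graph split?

4

8 is isolated — a component by itself.
Starting from 7 we can reach 7, 11. That is one component of size 2.
Starting from 1 we can reach 1, 2, 13. That is one component of size 3.
Starting from 3 we can reach 3, 4, 5, 6, 9, 10, 12. That is one component of size 7.
Total: 4 components.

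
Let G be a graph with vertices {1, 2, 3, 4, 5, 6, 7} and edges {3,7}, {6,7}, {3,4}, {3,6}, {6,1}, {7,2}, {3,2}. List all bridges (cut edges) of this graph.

The edges on the cycle 3-6-7-2-3 are not bridges since each lies on that cycle.
But removing 1-6 disconnects 1 from 6; removing 3-4 disconnects 3 from 4 — these are bridges.

1-6, 3-4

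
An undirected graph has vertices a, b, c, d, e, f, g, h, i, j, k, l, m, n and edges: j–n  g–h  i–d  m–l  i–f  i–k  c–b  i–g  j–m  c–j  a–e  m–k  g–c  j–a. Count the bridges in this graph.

The edges on the cycle i-g-c-j-m-k-i are not bridges since each lies on that cycle.
But removing c–b disconnects c from b; removing a–j disconnects a from j; removing i–f disconnects i from f; removing j–n disconnects j from n — these are bridges.
In total 8 edges are bridges.

8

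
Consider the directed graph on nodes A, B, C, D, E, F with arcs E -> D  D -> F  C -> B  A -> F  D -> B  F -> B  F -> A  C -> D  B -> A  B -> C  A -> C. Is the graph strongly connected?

No

There is no directed path from C to E, so the graph is not strongly connected.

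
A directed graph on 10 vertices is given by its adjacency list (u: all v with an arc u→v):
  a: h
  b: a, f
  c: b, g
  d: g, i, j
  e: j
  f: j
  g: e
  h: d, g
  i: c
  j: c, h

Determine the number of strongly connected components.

1

{a, b, c, d, e, f, g, h, i, j} are all mutually reachable — one SCC of size 10.
That gives 1 strongly connected component.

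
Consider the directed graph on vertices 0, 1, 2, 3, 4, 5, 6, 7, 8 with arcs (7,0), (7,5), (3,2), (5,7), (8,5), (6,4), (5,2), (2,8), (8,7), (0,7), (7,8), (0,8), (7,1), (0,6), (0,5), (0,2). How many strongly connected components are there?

5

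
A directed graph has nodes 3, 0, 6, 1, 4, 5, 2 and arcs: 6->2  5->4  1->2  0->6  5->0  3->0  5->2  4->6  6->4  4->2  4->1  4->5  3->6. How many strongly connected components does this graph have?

{0, 4, 5, 6} are all mutually reachable — one SCC of size 4.
{1} is an SCC by itself.
{3} is an SCC by itself.
{2} is an SCC by itself.
That gives 4 strongly connected components.

4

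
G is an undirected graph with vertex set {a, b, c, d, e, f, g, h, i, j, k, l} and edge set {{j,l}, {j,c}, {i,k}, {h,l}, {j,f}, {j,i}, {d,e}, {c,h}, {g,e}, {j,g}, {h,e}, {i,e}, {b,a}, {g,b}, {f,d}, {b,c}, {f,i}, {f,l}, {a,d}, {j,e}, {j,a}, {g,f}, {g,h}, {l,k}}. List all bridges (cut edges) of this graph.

none

The edges on the cycle j-g-f-i-e-j are not bridges since each lies on that cycle.
Every edge lies on some cycle, so there are no bridges.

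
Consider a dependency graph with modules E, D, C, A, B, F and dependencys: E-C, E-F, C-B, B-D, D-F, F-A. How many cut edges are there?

1

The edges on the cycle E-C-B-D-F-E are not bridges since each lies on that cycle.
But removing F-A disconnects F from A — this is a bridge.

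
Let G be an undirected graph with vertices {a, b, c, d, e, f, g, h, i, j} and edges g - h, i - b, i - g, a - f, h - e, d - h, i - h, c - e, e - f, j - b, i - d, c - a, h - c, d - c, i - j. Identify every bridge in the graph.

none

The edges on the cycle i-j-b-i are not bridges since each lies on that cycle.
Every edge lies on some cycle, so there are no bridges.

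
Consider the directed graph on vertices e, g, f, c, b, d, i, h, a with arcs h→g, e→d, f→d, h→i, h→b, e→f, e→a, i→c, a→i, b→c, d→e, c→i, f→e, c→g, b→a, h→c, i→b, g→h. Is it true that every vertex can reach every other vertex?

There is no directed path from h to f, so the graph is not strongly connected.

No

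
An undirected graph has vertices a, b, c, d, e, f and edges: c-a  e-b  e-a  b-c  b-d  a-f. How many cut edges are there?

The edges on the cycle e-b-c-a-e are not bridges since each lies on that cycle.
But removing a-f disconnects a from f; removing b-d disconnects b from d — these are bridges.
That makes 2 bridges.

2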